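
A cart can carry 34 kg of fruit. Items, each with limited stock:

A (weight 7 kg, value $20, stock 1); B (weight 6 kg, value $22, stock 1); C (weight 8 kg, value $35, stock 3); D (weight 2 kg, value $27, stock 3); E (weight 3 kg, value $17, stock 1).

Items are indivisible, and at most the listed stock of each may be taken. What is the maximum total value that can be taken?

$203

Top feasible selections:
- 3×C + 3×D + 1×E: weight 33, value 203
- 1×B + 2×C + 3×D + 1×E: weight 31, value 190
- 1×A + 2×C + 3×D + 1×E: weight 32, value 188
Best: $203.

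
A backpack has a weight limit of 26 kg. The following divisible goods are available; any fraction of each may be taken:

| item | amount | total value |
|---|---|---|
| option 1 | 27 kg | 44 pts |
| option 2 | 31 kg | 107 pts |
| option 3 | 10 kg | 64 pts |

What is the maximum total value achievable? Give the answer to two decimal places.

119.23

Take in order of value per unit:
- option 3 (64/10 per unit): all 10 → value 64, running total 64.00
- option 2 (107/31 per unit): 16 of 31 → value 16×107/31 = 55.2258, running total 119.23
Total 119.23.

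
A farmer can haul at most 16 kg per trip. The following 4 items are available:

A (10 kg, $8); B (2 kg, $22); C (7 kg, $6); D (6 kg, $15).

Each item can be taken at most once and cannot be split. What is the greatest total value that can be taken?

Check high-value combinations within 16 kg:
- B+C+D: weight 2+7+6=15, value 22+6+15=43
- B+D: weight 2+6=8, value 22+15=37
- A+B: weight 10+2=12, value 8+22=30
- B+C: weight 2+7=9, value 22+6=28
- A+D: weight 10+6=16, value 8+15=23
Best: $43.

$43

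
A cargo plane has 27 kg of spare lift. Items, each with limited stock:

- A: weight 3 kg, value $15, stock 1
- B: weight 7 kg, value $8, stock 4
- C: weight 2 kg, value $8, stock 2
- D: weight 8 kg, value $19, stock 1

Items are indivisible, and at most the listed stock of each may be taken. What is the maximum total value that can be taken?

Top feasible selections:
- 1×A + 1×B + 2×C + 1×D: weight 22, value 58
- 1×A + 2×B + 1×C + 1×D: weight 27, value 58
Best: $58.

$58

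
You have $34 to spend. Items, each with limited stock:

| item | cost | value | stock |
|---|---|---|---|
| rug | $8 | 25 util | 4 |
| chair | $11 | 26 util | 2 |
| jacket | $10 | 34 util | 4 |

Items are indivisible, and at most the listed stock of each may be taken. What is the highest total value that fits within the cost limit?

109 util

Best selections within cost 34 and stock limits:
- 3×rug + 1×jacket: cost 34, value 109
- 3×jacket: cost 30, value 102
Best: 109 util.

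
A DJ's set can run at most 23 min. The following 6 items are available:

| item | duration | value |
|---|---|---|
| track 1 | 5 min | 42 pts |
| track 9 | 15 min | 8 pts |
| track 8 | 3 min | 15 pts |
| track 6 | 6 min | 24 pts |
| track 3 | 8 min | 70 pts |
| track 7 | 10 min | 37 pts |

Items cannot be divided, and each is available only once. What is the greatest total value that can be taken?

151 pts

Check high-value combinations within 23 min:
- track 1+track 8+track 6+track 3: duration 5+3+6+8=22, value 42+15+24+70=151
- track 1+track 3+track 7: duration 5+8+10=23, value 42+70+37=149
- track 1+track 6+track 3: duration 5+6+8=19, value 42+24+70=136
Best: 151 pts.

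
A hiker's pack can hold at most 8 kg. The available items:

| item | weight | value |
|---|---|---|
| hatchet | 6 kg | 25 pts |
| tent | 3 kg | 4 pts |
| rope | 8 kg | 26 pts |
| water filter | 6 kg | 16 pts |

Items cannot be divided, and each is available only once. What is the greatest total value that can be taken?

Check high-value combinations within 8 kg:
- rope: weight 8, value 26
- hatchet: weight 6, value 25
- water filter: weight 6, value 16
Best: 26 pts.

26 pts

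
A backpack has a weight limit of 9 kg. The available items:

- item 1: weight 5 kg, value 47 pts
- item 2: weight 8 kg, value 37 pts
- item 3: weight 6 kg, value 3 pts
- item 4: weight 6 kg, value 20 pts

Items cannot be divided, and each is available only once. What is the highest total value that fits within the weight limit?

Check high-value combinations within 9 kg:
- item 1: weight 5, value 47
- item 2: weight 8, value 37
- item 4: weight 6, value 20
Best: 47 pts.

47 pts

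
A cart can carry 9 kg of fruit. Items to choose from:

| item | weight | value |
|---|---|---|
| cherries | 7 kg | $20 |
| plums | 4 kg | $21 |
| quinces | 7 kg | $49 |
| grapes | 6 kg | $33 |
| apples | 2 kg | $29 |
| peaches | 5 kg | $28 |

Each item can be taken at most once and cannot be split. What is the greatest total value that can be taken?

$78

Check high-value combinations within 9 kg:
- quinces+apples: weight 7+2=9, value 49+29=78
- grapes+apples: weight 6+2=8, value 33+29=62
- apples+peaches: weight 2+5=7, value 29+28=57
- plums+apples: weight 4+2=6, value 21+29=50
- quinces: weight 7, value 49
Best: $78.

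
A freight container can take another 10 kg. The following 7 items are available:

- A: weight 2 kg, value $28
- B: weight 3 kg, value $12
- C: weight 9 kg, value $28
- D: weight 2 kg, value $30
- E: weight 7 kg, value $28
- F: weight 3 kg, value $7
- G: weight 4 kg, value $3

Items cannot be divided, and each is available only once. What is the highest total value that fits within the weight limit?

$77

Check high-value combinations within 10 kg:
- A+B+D+F: weight 2+3+2+3=10, value 28+12+30+7=77
- A+B+D: weight 2+3+2=7, value 28+12+30=70
- A+D+F: weight 2+2+3=7, value 28+30+7=65
Best: $77.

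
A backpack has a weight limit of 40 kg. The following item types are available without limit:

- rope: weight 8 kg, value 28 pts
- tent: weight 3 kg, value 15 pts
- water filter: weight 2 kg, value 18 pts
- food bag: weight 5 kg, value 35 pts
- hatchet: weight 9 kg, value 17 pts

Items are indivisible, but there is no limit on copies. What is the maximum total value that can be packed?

Best value-per-unit is water filter at 18/2, and filling with it alone uses weight 20×2=40. No mix of the others beats 20×18 = 360.

360 pts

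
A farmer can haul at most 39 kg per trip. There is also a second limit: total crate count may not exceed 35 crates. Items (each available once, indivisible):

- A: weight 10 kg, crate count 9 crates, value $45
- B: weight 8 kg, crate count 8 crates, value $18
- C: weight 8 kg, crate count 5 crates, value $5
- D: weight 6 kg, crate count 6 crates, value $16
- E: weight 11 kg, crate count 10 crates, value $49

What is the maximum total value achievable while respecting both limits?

Feasible sets respecting both limits:
- A+B+D+E: weight 35, crate count 33, value 128
- A+B+C+E: weight 37, crate count 32, value 117
- A+C+D+E: weight 35, crate count 30, value 115
- A+B+E: weight 29, crate count 27, value 112
Best: $128.

$128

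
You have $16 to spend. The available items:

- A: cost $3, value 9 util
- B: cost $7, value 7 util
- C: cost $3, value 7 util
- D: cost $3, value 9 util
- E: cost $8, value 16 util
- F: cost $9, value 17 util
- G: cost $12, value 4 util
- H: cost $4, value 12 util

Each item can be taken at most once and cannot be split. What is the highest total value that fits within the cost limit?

Check high-value combinations within $16:
- A+F+H: cost 3+9+4=16, value 9+17+12=38
- D+F+H: cost 3+9+4=16, value 9+17+12=38
- A+C+D+H: cost 3+3+3+4=13, value 9+7+9+12=37
- A+E+H: cost 3+8+4=15, value 9+16+12=37
- D+E+H: cost 3+8+4=15, value 9+16+12=37
Best: 38 util.

38 util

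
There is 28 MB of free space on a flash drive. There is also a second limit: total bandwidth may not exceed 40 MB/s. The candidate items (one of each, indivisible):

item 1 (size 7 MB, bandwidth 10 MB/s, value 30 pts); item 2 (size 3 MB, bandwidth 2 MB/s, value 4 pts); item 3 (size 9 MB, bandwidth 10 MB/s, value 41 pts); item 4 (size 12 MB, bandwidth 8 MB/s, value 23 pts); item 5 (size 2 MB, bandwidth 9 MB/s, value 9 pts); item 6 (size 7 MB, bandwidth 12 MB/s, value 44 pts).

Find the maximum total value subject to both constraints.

119 pts

Feasible sets respecting both limits:
- item 1+item 2+item 3+item 6: size 26, bandwidth 34, value 119
- item 1+item 3+item 6: size 23, bandwidth 32, value 115
- item 3+item 4+item 6: size 28, bandwidth 30, value 108
Best: 119 pts.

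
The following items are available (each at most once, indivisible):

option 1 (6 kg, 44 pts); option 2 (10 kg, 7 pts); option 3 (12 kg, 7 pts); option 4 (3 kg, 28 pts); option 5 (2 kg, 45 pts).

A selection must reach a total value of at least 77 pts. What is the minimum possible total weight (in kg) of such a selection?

Subsets with value ≥ 77, sorted by total weight:
- option 1+option 5: weight 8, value 89
- option 1+option 4+option 5: weight 11, value 117
Minimum weight: 8 kg.

8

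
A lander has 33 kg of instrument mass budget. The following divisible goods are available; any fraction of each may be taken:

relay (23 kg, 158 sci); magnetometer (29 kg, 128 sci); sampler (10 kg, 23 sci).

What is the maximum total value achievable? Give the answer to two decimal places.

202.14

Take in order of value per unit:
- relay (158/23 per unit): all 23 → value 158, running total 158.00
- magnetometer (128/29 per unit): 10 of 29 → value 10×128/29 = 44.1379, running total 202.14
Total 202.14.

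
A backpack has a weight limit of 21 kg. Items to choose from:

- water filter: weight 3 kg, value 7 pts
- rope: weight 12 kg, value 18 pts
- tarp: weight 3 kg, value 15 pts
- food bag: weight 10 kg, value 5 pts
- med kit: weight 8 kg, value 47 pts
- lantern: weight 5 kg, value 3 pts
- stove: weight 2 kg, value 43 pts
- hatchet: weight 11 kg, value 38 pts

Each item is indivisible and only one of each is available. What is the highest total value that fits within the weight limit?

128 pts

This is a 0/1 knapsack; check combinations near the capacity.
- med kit+stove+hatchet: weight 8+2+11=21, value 47+43+38=128
- water filter+tarp+med kit+lantern+stove: weight 3+3+8+5+2=21, value 7+15+47+3+43=115
- water filter+tarp+med kit+stove: weight 3+3+8+2=16, value 7+15+47+43=112
- tarp+med kit+lantern+stove: weight 3+8+5+2=18, value 15+47+3+43=108
Best: 128 pts.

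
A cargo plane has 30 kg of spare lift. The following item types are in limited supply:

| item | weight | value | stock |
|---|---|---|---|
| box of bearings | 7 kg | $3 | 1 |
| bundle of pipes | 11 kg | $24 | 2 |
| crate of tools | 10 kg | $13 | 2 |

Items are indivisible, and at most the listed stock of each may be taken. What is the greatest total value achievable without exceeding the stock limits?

$51

Top feasible selections:
- 1×box of bearings + 2×bundle of pipes: weight 29, value 51
- 2×bundle of pipes: weight 22, value 48
- 1×box of bearings + 1×bundle of pipes + 1×crate of tools: weight 28, value 40
- 1×bundle of pipes + 1×crate of tools: weight 21, value 37
Best: $51.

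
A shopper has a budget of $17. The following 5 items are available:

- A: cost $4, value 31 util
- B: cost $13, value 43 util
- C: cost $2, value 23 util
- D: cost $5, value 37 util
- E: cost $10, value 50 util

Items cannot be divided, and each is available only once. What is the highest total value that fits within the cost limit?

Check high-value combinations within $17:
- C+D+E: cost 2+5+10=17, value 23+37+50=110
- A+C+E: cost 4+2+10=16, value 31+23+50=104
- A+C+D: cost 4+2+5=11, value 31+23+37=91
Best: 110 util.

110 util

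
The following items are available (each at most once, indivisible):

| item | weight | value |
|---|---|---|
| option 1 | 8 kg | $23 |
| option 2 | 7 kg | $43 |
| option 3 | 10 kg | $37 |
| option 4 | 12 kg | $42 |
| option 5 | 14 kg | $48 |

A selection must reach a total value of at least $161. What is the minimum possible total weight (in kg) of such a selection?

Subsets with value ≥ 161, sorted by total weight:
- option 2+option 3+option 4+option 5: weight 43, value 170
- option 1+option 2+option 3+option 4+option 5: weight 51, value 193
Minimum weight: 43 kg.

43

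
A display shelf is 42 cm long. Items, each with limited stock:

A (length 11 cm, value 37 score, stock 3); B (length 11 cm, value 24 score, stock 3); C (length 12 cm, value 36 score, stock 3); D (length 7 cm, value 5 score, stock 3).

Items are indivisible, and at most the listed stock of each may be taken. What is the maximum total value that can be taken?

116 score

Top feasible selections:
- 3×A + 1×D: length 40, value 116
- 2×A + 1×C + 1×D: length 41, value 115
- 1×A + 2×C + 1×D: length 42, value 114
- 3×A: length 33, value 111
Best: 116 score.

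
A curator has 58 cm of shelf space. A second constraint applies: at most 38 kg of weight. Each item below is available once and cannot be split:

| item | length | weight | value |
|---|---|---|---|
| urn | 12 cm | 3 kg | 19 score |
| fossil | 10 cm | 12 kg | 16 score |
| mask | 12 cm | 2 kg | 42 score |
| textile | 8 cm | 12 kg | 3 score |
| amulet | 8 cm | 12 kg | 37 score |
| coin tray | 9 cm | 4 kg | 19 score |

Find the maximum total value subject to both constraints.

Feasible sets respecting both limits:
- urn+fossil+mask+amulet+coin tray: length 51, weight 33, value 133
- urn+mask+textile+amulet+coin tray: length 49, weight 33, value 120
- urn+mask+amulet+coin tray: length 41, weight 21, value 117
Best: 133 score.

133 score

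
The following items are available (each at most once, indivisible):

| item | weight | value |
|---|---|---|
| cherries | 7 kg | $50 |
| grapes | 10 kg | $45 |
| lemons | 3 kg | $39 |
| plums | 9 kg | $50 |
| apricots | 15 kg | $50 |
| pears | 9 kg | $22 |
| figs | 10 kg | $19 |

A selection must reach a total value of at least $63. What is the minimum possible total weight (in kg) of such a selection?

10

Subsets with value ≥ 63, sorted by total weight:
- cherries+lemons: weight 10, value 89
- lemons+plums: weight 12, value 89
- grapes+lemons: weight 13, value 84
- cherries+plums: weight 16, value 100
Minimum weight: 10 kg.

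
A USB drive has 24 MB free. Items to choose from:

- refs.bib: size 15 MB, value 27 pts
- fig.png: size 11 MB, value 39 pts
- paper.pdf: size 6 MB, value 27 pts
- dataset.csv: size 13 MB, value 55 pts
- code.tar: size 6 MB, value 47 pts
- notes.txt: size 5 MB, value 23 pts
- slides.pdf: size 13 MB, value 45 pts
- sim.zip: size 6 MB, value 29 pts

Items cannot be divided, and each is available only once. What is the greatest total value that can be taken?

126 pts

Check high-value combinations within 24 MB:
- paper.pdf+code.tar+notes.txt+sim.zip: size 6+6+5+6=23, value 27+47+23+29=126
- dataset.csv+code.tar+notes.txt: size 13+6+5=24, value 55+47+23=125
- fig.png+code.tar+sim.zip: size 11+6+6=23, value 39+47+29=115
- code.tar+notes.txt+slides.pdf: size 6+5+13=24, value 47+23+45=115
Best: 126 pts.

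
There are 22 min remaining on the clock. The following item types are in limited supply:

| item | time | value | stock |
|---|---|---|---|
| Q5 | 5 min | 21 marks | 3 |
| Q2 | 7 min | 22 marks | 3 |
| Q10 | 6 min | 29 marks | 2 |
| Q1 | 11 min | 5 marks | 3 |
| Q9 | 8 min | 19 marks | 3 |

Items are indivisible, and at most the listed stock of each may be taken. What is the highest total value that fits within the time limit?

100 marks

Best selections within time 22 and stock limits:
- 2×Q5 + 2×Q10: time 22, value 100
- 3×Q5 + 1×Q10: time 21, value 92
- 3×Q5 + 1×Q2: time 22, value 85
- 1×Q2 + 2×Q10: time 19, value 80
Best: 100 marks.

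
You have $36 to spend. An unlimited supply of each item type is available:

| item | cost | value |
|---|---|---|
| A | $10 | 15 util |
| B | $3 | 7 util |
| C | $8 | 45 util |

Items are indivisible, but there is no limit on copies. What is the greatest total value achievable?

Best value-per-unit is C at 45/8; filling with it alone gives 4×45 = 180.
Optimal mix: 1×B + 4×C → cost 35, value 187.

187 util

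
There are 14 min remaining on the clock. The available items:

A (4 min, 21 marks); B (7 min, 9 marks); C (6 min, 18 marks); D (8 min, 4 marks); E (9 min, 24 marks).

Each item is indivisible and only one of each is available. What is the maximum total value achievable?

45 marks

Check high-value combinations within 14 min:
- A+E: time 4+9=13, value 21+24=45
- A+C: time 4+6=10, value 21+18=39
- A+B: time 4+7=11, value 21+9=30
Best: 45 marks.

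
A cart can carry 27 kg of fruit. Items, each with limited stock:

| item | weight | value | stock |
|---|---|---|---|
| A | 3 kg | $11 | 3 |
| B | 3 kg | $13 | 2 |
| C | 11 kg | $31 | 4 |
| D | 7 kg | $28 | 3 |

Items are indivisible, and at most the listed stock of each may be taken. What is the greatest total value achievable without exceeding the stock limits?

$110

Best selections within weight 27 and stock limits:
- 2×B + 3×D: weight 27, value 110
- 1×A + 1×B + 3×D: weight 27, value 108
- 2×A + 3×D: weight 27, value 106
Best: $110.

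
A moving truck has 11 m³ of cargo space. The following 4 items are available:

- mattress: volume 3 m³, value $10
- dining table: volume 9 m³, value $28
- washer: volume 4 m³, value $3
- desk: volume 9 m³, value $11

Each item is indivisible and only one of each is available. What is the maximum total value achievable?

This is a 0/1 knapsack; check combinations near the capacity.
- dining table: volume 9, value 28
- mattress+washer: volume 3+4=7, value 10+3=13
- desk: volume 9, value 11
- mattress: volume 3, value 10
Best: $28.

$28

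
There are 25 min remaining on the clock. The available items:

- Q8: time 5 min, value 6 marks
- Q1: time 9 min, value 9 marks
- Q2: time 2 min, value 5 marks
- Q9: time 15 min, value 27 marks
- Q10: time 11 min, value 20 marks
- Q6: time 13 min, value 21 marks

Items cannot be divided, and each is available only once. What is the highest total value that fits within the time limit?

Check high-value combinations within 25 min:
- Q10+Q6: time 11+13=24, value 20+21=41
- Q8+Q2+Q9: time 5+2+15=22, value 6+5+27=38
- Q1+Q9: time 9+15=24, value 9+27=36
Best: 41 marks.

41 marks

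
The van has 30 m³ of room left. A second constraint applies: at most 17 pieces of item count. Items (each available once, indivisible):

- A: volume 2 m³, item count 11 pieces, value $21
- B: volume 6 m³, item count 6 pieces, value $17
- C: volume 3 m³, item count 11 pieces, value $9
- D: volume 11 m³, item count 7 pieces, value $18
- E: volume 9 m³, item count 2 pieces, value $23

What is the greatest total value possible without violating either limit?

Feasible sets respecting both limits:
- B+D+E: volume 26, item count 15, value 58
- A+E: volume 11, item count 13, value 44
- D+E: volume 20, item count 9, value 41
Best: $58.

$58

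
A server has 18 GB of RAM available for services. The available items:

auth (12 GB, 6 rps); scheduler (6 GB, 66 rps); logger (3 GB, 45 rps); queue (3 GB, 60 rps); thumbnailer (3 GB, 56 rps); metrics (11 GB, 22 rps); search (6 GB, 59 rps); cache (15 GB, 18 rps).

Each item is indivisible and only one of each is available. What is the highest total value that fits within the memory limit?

241 rps

This is a 0/1 knapsack; check combinations near the capacity.
- scheduler+queue+thumbnailer+search: memory 6+3+3+6=18, value 66+60+56+59=241
- scheduler+logger+queue+search: memory 6+3+3+6=18, value 66+45+60+59=230
- scheduler+logger+queue+thumbnailer: memory 6+3+3+3=15, value 66+45+60+56=227
Best: 241 rps.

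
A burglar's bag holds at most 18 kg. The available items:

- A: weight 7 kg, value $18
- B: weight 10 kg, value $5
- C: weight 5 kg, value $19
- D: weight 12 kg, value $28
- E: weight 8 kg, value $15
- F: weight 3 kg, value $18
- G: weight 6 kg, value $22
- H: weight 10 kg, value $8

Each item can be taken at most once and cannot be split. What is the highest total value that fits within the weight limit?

$59

This is a 0/1 knapsack; check combinations near the capacity.
- C+F+G: weight 5+3+6=14, value 19+18+22=59
- A+C+G: weight 7+5+6=18, value 18+19+22=59
- A+F+G: weight 7+3+6=16, value 18+18+22=58
- A+C+F: weight 7+5+3=15, value 18+19+18=55
- E+F+G: weight 8+3+6=17, value 15+18+22=55
Best: $59.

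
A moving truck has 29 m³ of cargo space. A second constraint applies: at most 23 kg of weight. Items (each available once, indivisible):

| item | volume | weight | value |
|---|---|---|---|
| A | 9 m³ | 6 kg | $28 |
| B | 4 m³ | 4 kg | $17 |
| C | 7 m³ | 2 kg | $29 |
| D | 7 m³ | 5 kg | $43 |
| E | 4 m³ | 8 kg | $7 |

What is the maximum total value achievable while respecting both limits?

Feasible sets respecting both limits:
- A+B+C+D: volume 27, weight 17, value 117
- A+C+D+E: volume 27, weight 21, value 107
- A+C+D: volume 23, weight 13, value 100
Best: $117.

$117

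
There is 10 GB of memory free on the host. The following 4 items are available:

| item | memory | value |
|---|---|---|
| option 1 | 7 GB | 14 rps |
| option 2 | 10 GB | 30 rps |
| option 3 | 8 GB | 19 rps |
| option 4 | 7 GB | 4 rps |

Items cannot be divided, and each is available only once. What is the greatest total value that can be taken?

30 rps

Check high-value combinations within 10 GB:
- option 2: memory 10, value 30
- option 3: memory 8, value 19
- option 1: memory 7, value 14
Best: 30 rps.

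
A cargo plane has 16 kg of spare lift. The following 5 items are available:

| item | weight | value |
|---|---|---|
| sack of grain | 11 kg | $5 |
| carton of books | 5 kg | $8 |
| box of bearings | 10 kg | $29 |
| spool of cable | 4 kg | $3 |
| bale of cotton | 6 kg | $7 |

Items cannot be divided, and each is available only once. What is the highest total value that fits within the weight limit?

Check high-value combinations within 16 kg:
- carton of books+box of bearings: weight 5+10=15, value 8+29=37
- box of bearings+bale of cotton: weight 10+6=16, value 29+7=36
- box of bearings+spool of cable: weight 10+4=14, value 29+3=32
Best: $37.

$37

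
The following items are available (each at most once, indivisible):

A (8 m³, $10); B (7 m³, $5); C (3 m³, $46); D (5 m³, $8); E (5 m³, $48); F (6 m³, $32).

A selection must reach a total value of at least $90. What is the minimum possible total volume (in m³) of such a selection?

Subsets with value ≥ 90, sorted by total volume:
- C+E: volume 8, value 94
- C+D+E: volume 13, value 102
- C+E+F: volume 14, value 126
Minimum volume: 8 m³.

8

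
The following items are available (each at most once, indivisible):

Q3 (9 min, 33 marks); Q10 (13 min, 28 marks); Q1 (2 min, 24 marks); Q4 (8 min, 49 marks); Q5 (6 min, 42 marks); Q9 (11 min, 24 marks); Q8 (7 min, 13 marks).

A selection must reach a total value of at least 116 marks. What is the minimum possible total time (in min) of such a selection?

Subsets with value ≥ 116, sorted by total time:
- Q1+Q4+Q5+Q8: time 23, value 128
- Q3+Q4+Q5: time 23, value 124
- Q3+Q1+Q4+Q5: time 25, value 148
- Q3+Q1+Q4+Q8: time 26, value 119
Minimum time: 23 min.

23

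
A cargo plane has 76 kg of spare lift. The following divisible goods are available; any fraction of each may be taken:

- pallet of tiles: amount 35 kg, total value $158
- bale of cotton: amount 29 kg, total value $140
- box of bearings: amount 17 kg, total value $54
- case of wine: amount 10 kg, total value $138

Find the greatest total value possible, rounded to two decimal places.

442.35

Take in order of value per unit:
- case of wine (138/10 per unit): all 10 → value 138, running total 138.00
- bale of cotton (140/29 per unit): all 29 → value 140, running total 278.00
- pallet of tiles (158/35 per unit): all 35 → value 158, running total 436.00
- box of bearings (54/17 per unit): 2 of 17 → value 2×54/17 = 6.3529, running total 442.35
Total 442.35.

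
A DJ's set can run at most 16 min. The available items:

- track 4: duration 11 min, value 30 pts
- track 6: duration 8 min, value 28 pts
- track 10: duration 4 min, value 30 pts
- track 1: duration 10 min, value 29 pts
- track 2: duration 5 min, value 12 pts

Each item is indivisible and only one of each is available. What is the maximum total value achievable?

60 pts

Check high-value combinations within 16 min:
- track 4+track 10: duration 11+4=15, value 30+30=60
- track 10+track 1: duration 4+10=14, value 30+29=59
- track 6+track 10: duration 8+4=12, value 28+30=58
- track 10+track 2: duration 4+5=9, value 30+12=42
Best: 60 pts.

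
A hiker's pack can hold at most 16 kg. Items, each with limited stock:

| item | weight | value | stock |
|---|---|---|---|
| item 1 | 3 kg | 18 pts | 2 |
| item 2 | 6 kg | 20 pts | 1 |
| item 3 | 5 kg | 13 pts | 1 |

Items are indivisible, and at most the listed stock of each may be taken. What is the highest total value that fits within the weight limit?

Top feasible selections:
- 2×item 1 + 1×item 2: weight 12, value 56
- 1×item 1 + 1×item 2 + 1×item 3: weight 14, value 51
Best: 56 pts.

56 pts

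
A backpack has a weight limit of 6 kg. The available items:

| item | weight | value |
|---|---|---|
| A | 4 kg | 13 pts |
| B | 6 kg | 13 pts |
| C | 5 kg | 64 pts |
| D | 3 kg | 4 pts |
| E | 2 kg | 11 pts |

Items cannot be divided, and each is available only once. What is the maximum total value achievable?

64 pts

Check high-value combinations within 6 kg:
- C: weight 5, value 64
- A+E: weight 4+2=6, value 13+11=24
- D+E: weight 3+2=5, value 4+11=15
- A: weight 4, value 13
- B: weight 6, value 13
Best: 64 pts.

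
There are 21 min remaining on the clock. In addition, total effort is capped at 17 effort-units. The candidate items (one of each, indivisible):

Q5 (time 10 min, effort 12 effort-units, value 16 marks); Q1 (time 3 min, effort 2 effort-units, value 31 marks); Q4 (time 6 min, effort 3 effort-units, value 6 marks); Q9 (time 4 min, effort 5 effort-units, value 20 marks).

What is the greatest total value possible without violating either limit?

57 marks

Feasible sets respecting both limits:
- Q1+Q4+Q9: time 13, effort 10, value 57
- Q5+Q1+Q4: time 19, effort 17, value 53
- Q1+Q9: time 7, effort 7, value 51
- Q5+Q1: time 13, effort 14, value 47
Best: 57 marks.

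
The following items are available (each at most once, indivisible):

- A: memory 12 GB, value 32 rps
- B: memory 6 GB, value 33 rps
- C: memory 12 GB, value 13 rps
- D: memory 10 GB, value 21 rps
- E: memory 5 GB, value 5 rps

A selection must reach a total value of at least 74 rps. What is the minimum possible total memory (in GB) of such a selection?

28

Subsets with value ≥ 74, sorted by total memory:
- A+B+D: memory 28, value 86
- A+B+C: memory 30, value 78
- A+B+D+E: memory 33, value 91
- A+B+C+E: memory 35, value 83
Minimum memory: 28 GB.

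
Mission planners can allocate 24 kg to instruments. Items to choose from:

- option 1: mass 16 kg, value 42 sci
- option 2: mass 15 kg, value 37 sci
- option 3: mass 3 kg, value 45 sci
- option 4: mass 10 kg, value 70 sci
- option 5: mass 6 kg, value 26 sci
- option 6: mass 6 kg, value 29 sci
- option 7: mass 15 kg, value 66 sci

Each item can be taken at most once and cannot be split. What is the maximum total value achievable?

144 sci

Check high-value combinations within 24 kg:
- option 3+option 4+option 6: mass 3+10+6=19, value 45+70+29=144
- option 3+option 4+option 5: mass 3+10+6=19, value 45+70+26=141
- option 3+option 6+option 7: mass 3+6+15=24, value 45+29+66=140
- option 3+option 5+option 7: mass 3+6+15=24, value 45+26+66=137
Best: 144 sci.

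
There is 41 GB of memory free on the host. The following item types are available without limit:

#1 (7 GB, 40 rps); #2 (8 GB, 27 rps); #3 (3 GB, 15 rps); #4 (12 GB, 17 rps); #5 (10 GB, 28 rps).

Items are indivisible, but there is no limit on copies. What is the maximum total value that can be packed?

Best value-per-unit is #1 at 40/7; filling with it alone gives 5×40 = 200.
Optimal mix: 5×#1 + 2×#3 → memory 41, value 230.

230 rps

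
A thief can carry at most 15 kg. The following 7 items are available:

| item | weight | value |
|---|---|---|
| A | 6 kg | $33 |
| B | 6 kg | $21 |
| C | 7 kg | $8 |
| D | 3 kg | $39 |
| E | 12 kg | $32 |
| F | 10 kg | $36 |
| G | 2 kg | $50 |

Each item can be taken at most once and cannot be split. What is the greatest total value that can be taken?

Check high-value combinations within 15 kg:
- D+F+G: weight 3+10+2=15, value 39+36+50=125
- A+D+G: weight 6+3+2=11, value 33+39+50=122
- B+D+G: weight 6+3+2=11, value 21+39+50=110
- A+B+G: weight 6+6+2=14, value 33+21+50=104
- C+D+G: weight 7+3+2=12, value 8+39+50=97
Best: $125.

$125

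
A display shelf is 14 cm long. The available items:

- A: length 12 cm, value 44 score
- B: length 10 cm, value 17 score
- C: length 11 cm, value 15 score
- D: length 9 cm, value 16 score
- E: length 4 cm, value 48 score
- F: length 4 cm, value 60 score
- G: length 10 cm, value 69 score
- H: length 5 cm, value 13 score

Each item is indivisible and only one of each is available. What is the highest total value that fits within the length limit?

129 score

Check high-value combinations within 14 cm:
- F+G: length 4+10=14, value 60+69=129
- E+F+H: length 4+4+5=13, value 48+60+13=121
- E+G: length 4+10=14, value 48+69=117
- E+F: length 4+4=8, value 48+60=108
Best: 129 score.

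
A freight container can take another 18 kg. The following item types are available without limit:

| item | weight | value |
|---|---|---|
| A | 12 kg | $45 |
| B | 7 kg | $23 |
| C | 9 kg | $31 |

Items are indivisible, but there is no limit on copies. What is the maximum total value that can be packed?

$62

Best value-per-unit is A at 45/12; filling with it alone gives 1×45 = 45.
Optimal mix: 2×C → weight 18, value 62.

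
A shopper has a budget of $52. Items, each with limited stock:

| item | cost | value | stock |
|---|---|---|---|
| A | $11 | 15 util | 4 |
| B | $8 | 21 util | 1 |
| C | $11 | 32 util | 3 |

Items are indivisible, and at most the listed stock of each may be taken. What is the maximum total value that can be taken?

132 util

Best selections within cost 52 and stock limits:
- 1×A + 1×B + 3×C: cost 52, value 132
- 1×B + 3×C: cost 41, value 117
- 2×A + 1×B + 2×C: cost 52, value 115
- 1×A + 3×C: cost 44, value 111
Best: 132 util.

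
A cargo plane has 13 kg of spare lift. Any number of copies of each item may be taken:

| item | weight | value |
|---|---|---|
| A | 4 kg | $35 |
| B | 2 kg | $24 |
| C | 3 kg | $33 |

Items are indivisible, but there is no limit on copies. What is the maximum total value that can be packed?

$153

Best value-per-unit is B at 24/2; filling with it alone gives 6×24 = 144.
Optimal mix: 5×B + 1×C → weight 13, value 153.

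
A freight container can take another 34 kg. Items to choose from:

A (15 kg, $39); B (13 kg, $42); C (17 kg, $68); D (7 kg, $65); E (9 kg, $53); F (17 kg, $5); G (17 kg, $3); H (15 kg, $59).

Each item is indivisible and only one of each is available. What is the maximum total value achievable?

This is a 0/1 knapsack; check combinations near the capacity.
- C+D+E: weight 17+7+9=33, value 68+65+53=186
- D+E+H: weight 7+9+15=31, value 65+53+59=177
- B+D+E: weight 13+7+9=29, value 42+65+53=160
- A+D+E: weight 15+7+9=31, value 39+65+53=157
- C+D: weight 17+7=24, value 68+65=133
Best: $186.

$186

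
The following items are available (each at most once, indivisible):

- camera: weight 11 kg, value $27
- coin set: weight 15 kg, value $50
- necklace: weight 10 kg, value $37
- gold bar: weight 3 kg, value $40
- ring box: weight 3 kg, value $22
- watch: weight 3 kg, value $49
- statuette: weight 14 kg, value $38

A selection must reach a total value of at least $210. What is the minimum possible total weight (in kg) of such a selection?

Subsets with value ≥ 210, sorted by total weight:
- camera+necklace+gold bar+ring box+watch+statuette: weight 44, value 213
- camera+coin set+necklace+gold bar+ring box+watch: weight 45, value 225
- coin set+necklace+gold bar+watch+statuette: weight 45, value 214
- coin set+necklace+gold bar+ring box+watch+statuette: weight 48, value 236
Minimum weight: 44 kg.

44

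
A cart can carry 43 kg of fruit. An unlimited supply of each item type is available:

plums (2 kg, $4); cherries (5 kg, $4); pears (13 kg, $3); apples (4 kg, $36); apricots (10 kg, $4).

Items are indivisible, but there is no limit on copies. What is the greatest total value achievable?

Best value-per-unit is apples at 36/4; filling with it alone gives 10×36 = 360.
Optimal mix: 1×plums + 10×apples → weight 42, value 364.

$364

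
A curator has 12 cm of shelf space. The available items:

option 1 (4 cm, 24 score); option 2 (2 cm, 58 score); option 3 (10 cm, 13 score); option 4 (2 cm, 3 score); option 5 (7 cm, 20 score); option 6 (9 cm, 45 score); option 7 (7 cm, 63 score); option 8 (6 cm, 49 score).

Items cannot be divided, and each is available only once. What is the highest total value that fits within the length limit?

131 score

Check high-value combinations within 12 cm:
- option 1+option 2+option 8: length 4+2+6=12, value 24+58+49=131
- option 2+option 4+option 7: length 2+2+7=11, value 58+3+63=124
- option 2+option 7: length 2+7=9, value 58+63=121
- option 2+option 4+option 8: length 2+2+6=10, value 58+3+49=110
- option 2+option 8: length 2+6=8, value 58+49=107
Best: 131 score.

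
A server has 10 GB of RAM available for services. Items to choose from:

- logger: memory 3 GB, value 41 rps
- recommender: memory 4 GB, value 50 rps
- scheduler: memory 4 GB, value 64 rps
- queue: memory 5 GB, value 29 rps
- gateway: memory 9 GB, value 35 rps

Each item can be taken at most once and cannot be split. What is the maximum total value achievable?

Check high-value combinations within 10 GB:
- recommender+scheduler: memory 4+4=8, value 50+64=114
- logger+scheduler: memory 3+4=7, value 41+64=105
- scheduler+queue: memory 4+5=9, value 64+29=93
- logger+recommender: memory 3+4=7, value 41+50=91
- recommender+queue: memory 4+5=9, value 50+29=79
Best: 114 rps.

114 rps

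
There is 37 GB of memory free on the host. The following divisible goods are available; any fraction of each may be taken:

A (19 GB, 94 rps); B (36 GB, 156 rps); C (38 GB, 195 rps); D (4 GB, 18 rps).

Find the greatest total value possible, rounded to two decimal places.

Take in order of value per unit:
- C (195/38 per unit): 37 of 38 → value 37×195/38 = 189.8684, running total 189.87
Total 189.87.

189.87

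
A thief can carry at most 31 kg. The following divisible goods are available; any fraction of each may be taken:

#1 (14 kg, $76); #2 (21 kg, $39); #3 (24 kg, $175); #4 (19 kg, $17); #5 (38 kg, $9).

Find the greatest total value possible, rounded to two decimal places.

213.00

Take in order of value per unit:
- #3 (175/24 per unit): all 24 → value 175, running total 175.00
- #1 (76/14 per unit): 7 of 14 → value 7×76/14 = 38.0000, running total 213.00
Total 213.00.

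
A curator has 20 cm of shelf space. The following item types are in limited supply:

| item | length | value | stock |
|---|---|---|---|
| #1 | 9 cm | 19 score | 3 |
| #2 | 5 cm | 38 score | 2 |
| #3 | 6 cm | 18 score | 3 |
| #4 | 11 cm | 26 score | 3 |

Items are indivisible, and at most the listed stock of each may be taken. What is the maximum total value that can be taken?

95 score

Best selections within length 20 and stock limits:
- 1×#1 + 2×#2: length 19, value 95
- 2×#2 + 1×#3: length 16, value 94
Best: 95 score.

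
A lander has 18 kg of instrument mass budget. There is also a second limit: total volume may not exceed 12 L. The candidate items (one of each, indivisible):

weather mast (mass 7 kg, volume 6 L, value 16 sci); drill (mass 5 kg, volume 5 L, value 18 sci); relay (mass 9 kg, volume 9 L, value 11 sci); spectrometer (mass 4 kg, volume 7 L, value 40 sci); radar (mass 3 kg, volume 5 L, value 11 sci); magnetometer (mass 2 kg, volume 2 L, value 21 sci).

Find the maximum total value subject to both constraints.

61 sci

Feasible sets respecting both limits:
- spectrometer+magnetometer: mass 6, volume 9, value 61
- drill+spectrometer: mass 9, volume 12, value 58
- spectrometer+radar: mass 7, volume 12, value 51
Best: 61 sci.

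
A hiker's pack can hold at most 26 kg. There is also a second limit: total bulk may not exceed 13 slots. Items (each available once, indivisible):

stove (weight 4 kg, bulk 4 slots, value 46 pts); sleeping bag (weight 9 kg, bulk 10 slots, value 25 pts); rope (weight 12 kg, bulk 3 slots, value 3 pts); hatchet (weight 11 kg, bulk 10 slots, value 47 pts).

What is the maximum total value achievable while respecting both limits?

50 pts

Feasible sets respecting both limits:
- rope+hatchet: weight 23, bulk 13, value 50
- stove+rope: weight 16, bulk 7, value 49
- hatchet: weight 11, bulk 10, value 47
Best: 50 pts.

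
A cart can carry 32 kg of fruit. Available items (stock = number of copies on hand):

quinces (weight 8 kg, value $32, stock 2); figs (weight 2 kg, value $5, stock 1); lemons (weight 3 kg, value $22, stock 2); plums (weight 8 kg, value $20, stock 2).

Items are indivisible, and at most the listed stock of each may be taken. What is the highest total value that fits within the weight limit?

$133

Best selections within weight 32 and stock limits:
- 2×quinces + 1×figs + 2×lemons + 1×plums: weight 32, value 133
- 2×quinces + 2×lemons + 1×plums: weight 30, value 128
Best: $133.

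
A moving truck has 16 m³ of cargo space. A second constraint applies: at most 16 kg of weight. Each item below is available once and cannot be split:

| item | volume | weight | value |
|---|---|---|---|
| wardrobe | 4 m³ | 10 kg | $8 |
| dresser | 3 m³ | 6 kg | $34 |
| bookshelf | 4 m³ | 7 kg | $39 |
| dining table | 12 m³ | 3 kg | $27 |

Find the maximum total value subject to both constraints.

$73

Feasible sets respecting both limits:
- dresser+bookshelf: volume 7, weight 13, value 73
- bookshelf+dining table: volume 16, weight 10, value 66
- dresser+dining table: volume 15, weight 9, value 61
Best: $73.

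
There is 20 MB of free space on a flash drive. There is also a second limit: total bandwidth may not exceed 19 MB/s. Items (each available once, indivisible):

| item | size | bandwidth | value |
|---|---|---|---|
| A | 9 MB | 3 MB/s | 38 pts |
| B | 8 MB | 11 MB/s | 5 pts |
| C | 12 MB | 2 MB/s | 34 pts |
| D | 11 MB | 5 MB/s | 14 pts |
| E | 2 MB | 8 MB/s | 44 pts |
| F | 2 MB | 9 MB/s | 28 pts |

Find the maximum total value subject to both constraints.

Feasible sets respecting both limits:
- C+E+F: size 16, bandwidth 19, value 106
- A+E: size 11, bandwidth 11, value 82
- C+E: size 14, bandwidth 10, value 78
- E+F: size 4, bandwidth 17, value 72
Best: 106 pts.

106 pts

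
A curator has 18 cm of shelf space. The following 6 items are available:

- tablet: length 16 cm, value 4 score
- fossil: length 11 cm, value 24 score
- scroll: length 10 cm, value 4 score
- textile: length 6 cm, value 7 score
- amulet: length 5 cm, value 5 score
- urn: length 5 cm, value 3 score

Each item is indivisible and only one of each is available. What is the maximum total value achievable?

This is a 0/1 knapsack; check combinations near the capacity.
- fossil+textile: length 11+6=17, value 24+7=31
- fossil+amulet: length 11+5=16, value 24+5=29
- fossil+urn: length 11+5=16, value 24+3=27
- fossil: length 11, value 24
Best: 31 score.

31 score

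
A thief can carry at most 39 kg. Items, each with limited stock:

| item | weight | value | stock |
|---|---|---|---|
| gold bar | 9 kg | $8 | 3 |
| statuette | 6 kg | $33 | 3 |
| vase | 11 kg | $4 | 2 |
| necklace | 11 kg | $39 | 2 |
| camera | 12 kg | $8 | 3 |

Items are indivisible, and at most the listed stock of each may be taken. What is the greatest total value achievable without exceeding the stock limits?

$146

Best selections within weight 39 and stock limits:
- 1×gold bar + 3×statuette + 1×necklace: weight 38, value 146
- 2×statuette + 2×necklace: weight 34, value 144
Best: $146.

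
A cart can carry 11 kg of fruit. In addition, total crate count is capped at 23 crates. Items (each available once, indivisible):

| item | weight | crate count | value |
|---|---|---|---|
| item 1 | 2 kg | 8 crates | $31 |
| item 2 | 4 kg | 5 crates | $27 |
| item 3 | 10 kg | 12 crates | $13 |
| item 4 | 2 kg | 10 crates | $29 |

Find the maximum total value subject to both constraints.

$87

Feasible sets respecting both limits:
- item 1+item 2+item 4: weight 8, crate count 23, value 87
- item 1+item 4: weight 4, crate count 18, value 60
- item 1+item 2: weight 6, crate count 13, value 58
Best: $87.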